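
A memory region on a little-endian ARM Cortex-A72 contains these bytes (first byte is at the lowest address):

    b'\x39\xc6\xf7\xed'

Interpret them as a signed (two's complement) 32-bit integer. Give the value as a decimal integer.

Little-endian: lowest address holds the least-significant byte.
Reassemble most-significant byte first: ED F7 C6 39 → 0xEDF7C639.
Top bit is set, so as a signed 32-bit value this is 0xEDF7C639 − 2^32 = -302528967.

-302528967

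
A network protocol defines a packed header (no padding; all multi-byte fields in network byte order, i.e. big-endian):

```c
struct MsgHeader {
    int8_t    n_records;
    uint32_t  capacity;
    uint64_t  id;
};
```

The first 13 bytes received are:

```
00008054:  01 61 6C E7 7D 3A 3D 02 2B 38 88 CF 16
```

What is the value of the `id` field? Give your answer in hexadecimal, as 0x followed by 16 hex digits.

`id` follows `n_records` (1 B), `capacity` (4 B), so it starts at offset 1 + 4 = 5 and occupies 8 bytes.
Bytes at offsets 5..12: 3A 3D 02 2B 38 88 CF 16.
Big-endian: lowest address holds the most-significant byte.
The bytes are already most-significant first: 0x3A3D022B3888CF16.

0x3A3D022B3888CF16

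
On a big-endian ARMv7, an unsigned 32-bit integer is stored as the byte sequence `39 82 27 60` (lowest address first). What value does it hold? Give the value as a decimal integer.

Big-endian: lowest address holds the most-significant byte.
The bytes are already most-significant first: 0x39822760.
0x39822760 = 964831072.

964831072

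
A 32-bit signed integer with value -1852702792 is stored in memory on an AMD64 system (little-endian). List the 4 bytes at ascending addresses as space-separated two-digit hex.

Two's complement of -1852702792 in 32 bits: 1852702792 = 0x6E6E0048; invert → 0x9191FFB7; add 1 → 0x9191FFB8.
Split into bytes (most-significant first): 91 91 FF B8.
Little-endian: lowest address holds the least-significant byte.
So at ascending addresses the bytes are B8 FF 91 91.

B8 FF 91 91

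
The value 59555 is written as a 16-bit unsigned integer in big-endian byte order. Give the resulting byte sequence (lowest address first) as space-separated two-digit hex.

59555 in hexadecimal, padded to 16 bits, is 0xE8A3.
Split into bytes (most-significant first): E8 A3.
In big-endian order the high byte comes first in memory.
So the memory order matches the most-significant-first order: E8 A3.

E8 A3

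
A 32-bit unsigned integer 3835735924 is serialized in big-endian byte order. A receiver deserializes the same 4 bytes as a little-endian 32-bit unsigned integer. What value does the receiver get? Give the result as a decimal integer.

3835735924 in 32-bit hexadecimal is 0xE4A0AF74.
Stored big-endian, the bytes at ascending addresses are E4 A0 AF 74.
Read back as little-endian, the first byte is least significant, giving 0x74AFA0E4.
0x74AFA0E4 = 1957667044.

1957667044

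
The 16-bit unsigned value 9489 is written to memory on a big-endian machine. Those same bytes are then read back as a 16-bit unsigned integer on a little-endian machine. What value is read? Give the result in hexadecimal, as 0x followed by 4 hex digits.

9489 in 16-bit hexadecimal is 0x2511.
Stored big-endian, the bytes at ascending addresses are 25 11.
Read back as little-endian, the first byte is least significant, giving 0x1125.

0x1125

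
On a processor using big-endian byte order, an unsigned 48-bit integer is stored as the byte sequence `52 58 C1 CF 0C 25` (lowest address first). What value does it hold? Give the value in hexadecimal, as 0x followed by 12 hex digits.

0x5258C1CF0C25

Big-endian stores the most-significant byte at the lowest address.
The bytes are already most-significant first: 0x5258C1CF0C25.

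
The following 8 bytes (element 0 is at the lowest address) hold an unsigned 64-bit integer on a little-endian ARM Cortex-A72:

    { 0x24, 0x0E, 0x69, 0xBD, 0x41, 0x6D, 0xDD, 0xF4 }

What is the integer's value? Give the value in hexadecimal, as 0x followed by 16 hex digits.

0xF4DD6D41BD690E24

In little-endian order the low byte comes first in memory.
Reassemble most-significant byte first: F4 DD 6D 41 BD 69 0E 24 → 0xF4DD6D41BD690E24.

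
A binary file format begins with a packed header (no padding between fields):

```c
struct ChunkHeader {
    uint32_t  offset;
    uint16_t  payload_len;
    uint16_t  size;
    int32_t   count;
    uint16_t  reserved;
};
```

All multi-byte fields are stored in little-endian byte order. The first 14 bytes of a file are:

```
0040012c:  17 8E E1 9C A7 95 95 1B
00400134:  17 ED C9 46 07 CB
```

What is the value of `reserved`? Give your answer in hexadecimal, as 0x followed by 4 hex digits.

`reserved` follows `offset` (4 B), `payload_len` (2 B), `size` (2 B), `count` (4 B), so it starts at offset 4 + 2 + 2 + 4 = 12 and occupies 2 bytes.
Bytes at offsets 12..13: 07 CB.
Little-endian: lowest address holds the least-significant byte.
Reassemble most-significant byte first: CB 07 → 0xCB07.

0xCB07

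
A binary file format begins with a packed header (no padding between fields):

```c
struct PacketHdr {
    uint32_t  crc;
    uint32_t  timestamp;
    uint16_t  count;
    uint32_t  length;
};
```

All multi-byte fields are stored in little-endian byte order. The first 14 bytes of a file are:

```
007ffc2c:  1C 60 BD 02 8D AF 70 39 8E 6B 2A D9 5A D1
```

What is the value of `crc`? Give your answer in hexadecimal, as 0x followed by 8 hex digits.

0x02BD601C

`crc` is the first field, at byte offset 0, occupying 4 bytes.
Bytes at offsets 0..3: 1C 60 BD 02.
Little-endian: lowest address holds the least-significant byte.
Reassemble most-significant byte first: 02 BD 60 1C → 0x02BD601C.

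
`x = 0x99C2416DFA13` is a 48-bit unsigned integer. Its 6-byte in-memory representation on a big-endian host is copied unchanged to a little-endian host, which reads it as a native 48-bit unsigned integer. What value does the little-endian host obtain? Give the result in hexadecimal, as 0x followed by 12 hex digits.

Stored big-endian, the bytes at ascending addresses are 99 C2 41 6D FA 13.
Read back as little-endian, the first byte is least significant, giving 0x13FA6D41C299.

0x13FA6D41C299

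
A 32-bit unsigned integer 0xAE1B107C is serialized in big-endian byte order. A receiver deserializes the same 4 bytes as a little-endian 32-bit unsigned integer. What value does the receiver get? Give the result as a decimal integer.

2081430446

Stored big-endian, the bytes at ascending addresses are AE 1B 10 7C.
Read back as little-endian, the first byte is least significant, giving 0x7C101BAE.
0x7C101BAE = 2081430446.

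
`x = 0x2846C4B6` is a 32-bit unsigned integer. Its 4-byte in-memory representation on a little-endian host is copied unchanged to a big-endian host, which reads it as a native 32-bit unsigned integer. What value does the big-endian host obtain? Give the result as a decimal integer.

3066316328

Stored little-endian, the bytes at ascending addresses are B6 C4 46 28.
Read back as big-endian, the last byte is least significant, giving 0xB6C44628.
0xB6C44628 = 3066316328.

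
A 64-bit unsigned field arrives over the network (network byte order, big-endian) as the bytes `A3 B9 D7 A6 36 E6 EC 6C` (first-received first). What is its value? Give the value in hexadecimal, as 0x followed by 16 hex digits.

0xA3B9D7A636E6EC6C

In big-endian order the high byte comes first in memory.
The bytes are already most-significant first: 0xA3B9D7A636E6EC6C.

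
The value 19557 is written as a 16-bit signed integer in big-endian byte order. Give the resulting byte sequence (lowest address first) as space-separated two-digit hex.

19557 in hexadecimal, padded to 16 bits, is 0x4C65.
Split into bytes (most-significant first): 4C 65.
Big-endian: lowest address holds the most-significant byte.
So the memory order matches the most-significant-first order: 4C 65.

4C 65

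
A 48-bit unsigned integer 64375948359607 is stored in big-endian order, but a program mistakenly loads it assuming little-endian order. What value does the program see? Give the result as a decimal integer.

201998900235322

64375948359607 in 48-bit hexadecimal is 0x3A8CB188B7B7.
Stored big-endian, the bytes at ascending addresses are 3A 8C B1 88 B7 B7.
Read back as little-endian, the first byte is least significant, giving 0xB7B788B18C3A.
0xB7B788B18C3A = 201998900235322.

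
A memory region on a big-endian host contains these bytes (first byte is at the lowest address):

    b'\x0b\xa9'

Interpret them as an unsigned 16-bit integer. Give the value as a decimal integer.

In big-endian order the high byte comes first in memory.
The bytes are already most-significant first: 0x0BA9.
0x0BA9 = 2985.

2985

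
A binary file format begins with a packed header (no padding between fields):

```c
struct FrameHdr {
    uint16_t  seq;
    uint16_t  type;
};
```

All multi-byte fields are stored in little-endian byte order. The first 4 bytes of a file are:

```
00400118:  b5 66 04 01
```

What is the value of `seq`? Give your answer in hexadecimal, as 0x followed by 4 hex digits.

`seq` is the first field, at byte offset 0, occupying 2 bytes.
Bytes at offsets 0..1: B5 66.
Little-endian: lowest address holds the least-significant byte.
Reassemble most-significant byte first: 66 B5 → 0x66B5.

0x66B5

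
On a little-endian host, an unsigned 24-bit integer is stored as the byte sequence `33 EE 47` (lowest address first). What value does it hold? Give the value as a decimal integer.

Little-endian stores the least-significant byte at the lowest address.
Reassemble most-significant byte first: 47 EE 33 → 0x47EE33.
0x47EE33 = 4714035.

4714035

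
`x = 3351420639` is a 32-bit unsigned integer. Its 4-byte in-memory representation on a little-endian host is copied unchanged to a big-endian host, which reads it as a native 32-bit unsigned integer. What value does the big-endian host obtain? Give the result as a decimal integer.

3351420639 in 32-bit hexadecimal is 0xC7C29EDF.
Stored little-endian, the bytes at ascending addresses are DF 9E C2 C7.
Read back as big-endian, the last byte is least significant, giving 0xDF9EC2C7.
0xDF9EC2C7 = 3751723719.

3751723719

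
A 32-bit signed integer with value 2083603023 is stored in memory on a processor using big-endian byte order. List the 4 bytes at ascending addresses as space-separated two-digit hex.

7C 31 42 4F

2083603023 in hexadecimal, padded to 32 bits, is 0x7C31424F.
Split into bytes (most-significant first): 7C 31 42 4F.
In big-endian order the high byte comes first in memory.
So the memory order matches the most-significant-first order: 7C 31 42 4F.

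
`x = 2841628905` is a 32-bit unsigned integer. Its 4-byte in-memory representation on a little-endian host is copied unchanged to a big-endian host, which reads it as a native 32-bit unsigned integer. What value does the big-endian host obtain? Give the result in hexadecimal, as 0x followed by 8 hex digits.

0xE9D05FA9

2841628905 in 32-bit hexadecimal is 0xA95FD0E9.
Stored little-endian, the bytes at ascending addresses are E9 D0 5F A9.
Read back as big-endian, the last byte is least significant, giving 0xE9D05FA9.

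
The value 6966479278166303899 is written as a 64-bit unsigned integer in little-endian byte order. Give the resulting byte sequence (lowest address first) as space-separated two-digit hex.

9B E4 38 56 FE E7 AD 60

6966479278166303899 in hexadecimal, padded to 64 bits, is 0x60ADE7FE5638E49B.
Split into bytes (most-significant first): 60 AD E7 FE 56 38 E4 9B.
In little-endian order the low byte comes first in memory.
So at ascending addresses the bytes are 9B E4 38 56 FE E7 AD 60.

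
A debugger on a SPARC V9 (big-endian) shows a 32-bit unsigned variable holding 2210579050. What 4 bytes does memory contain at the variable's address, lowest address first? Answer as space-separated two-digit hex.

83 C2 C2 6A

2210579050 in hexadecimal, padded to 32 bits, is 0x83C2C26A.
Split into bytes (most-significant first): 83 C2 C2 6A.
In big-endian order the high byte comes first in memory.
So the memory order matches the most-significant-first order: 83 C2 C2 6A.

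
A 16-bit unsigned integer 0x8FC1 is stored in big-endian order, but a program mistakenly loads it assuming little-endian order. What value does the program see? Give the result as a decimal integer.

Stored big-endian, the bytes at ascending addresses are 8F C1.
Read back as little-endian, the first byte is least significant, giving 0xC18F.
0xC18F = 49551.

49551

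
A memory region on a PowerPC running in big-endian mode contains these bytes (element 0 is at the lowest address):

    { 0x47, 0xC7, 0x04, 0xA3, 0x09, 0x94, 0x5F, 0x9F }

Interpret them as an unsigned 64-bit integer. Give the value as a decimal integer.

5172107795345203103

Big-endian: lowest address holds the most-significant byte.
The bytes are already most-significant first: 0x47C704A309945F9F.
0x47C704A309945F9F = 5172107795345203103.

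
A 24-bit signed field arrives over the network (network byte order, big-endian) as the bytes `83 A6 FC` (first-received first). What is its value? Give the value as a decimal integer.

In big-endian order the high byte comes first in memory.
The bytes are already most-significant first: 0x83A6FC.
Top bit is set, so as a signed 24-bit value this is 0x83A6FC − 2^24 = -8149252.

-8149252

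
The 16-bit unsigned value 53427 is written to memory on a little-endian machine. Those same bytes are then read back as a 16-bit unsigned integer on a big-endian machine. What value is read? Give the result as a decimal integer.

46032

53427 in 16-bit hexadecimal is 0xD0B3.
Stored little-endian, the bytes at ascending addresses are B3 D0.
Read back as big-endian, the last byte is least significant, giving 0xB3D0.
0xB3D0 = 46032.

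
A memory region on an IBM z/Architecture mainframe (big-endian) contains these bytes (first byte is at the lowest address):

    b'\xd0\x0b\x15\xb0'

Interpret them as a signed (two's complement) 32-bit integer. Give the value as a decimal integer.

-804579920

Big-endian stores the most-significant byte at the lowest address.
The bytes are already most-significant first: 0xD00B15B0.
Top bit is set, so as a signed 32-bit value this is 0xD00B15B0 − 2^32 = -804579920.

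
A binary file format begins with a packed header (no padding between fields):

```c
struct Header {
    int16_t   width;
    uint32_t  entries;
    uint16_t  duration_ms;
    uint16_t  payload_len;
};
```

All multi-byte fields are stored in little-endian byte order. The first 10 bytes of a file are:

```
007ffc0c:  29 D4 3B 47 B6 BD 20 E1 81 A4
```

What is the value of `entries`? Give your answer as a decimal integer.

`entries` follows `width` (2 bytes), so it starts at byte offset 2 and occupies 4 bytes.
Bytes at offsets 2..5: 3B 47 B6 BD.
In little-endian order the low byte comes first in memory.
Reassemble most-significant byte first: BD B6 47 3B → 0xBDB6473B.
0xBDB6473B = 3182839611.

3182839611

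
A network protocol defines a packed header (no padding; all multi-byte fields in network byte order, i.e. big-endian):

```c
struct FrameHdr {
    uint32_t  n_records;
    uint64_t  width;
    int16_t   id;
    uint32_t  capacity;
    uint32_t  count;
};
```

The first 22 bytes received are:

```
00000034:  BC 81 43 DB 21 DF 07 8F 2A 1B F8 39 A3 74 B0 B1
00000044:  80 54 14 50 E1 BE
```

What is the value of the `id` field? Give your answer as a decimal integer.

`id` follows `n_records` (4 B), `width` (8 B), so it starts at offset 4 + 8 = 12 and occupies 2 bytes.
Bytes at offsets 12..13: A3 74.
Big-endian stores the most-significant byte at the lowest address.
The bytes are already most-significant first: 0xA374.
Top bit is set, so as a signed 16-bit value this is 0xA374 − 2^16 = -23692.

-23692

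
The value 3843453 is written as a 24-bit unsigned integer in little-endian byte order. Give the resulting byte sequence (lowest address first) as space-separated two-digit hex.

7D A5 3A

3843453 in hexadecimal, padded to 24 bits, is 0x3AA57D.
Split into bytes (most-significant first): 3A A5 7D.
In little-endian order the low byte comes first in memory.
So at ascending addresses the bytes are 7D A5 3A.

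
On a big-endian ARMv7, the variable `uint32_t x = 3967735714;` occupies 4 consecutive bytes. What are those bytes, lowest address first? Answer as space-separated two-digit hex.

3967735714 in hexadecimal, padded to 32 bits, is 0xEC7ED7A2.
Split into bytes (most-significant first): EC 7E D7 A2.
Big-endian stores the most-significant byte at the lowest address.
So the memory order matches the most-significant-first order: EC 7E D7 A2.

EC 7E D7 A2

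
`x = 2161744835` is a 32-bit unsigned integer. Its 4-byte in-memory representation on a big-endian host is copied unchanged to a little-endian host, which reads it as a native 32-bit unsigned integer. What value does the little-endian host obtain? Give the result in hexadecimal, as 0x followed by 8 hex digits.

0xC39BD980

2161744835 in 32-bit hexadecimal is 0x80D99BC3.
Stored big-endian, the bytes at ascending addresses are 80 D9 9B C3.
Read back as little-endian, the first byte is least significant, giving 0xC39BD980.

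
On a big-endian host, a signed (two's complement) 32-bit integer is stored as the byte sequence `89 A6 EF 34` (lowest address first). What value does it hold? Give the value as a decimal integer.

-1985548492

In big-endian order the high byte comes first in memory.
The bytes are already most-significant first: 0x89A6EF34.
Top bit is set, so as a signed 32-bit value this is 0x89A6EF34 − 2^32 = -1985548492.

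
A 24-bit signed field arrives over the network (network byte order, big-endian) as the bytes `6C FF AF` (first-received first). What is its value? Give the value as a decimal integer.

Big-endian: lowest address holds the most-significant byte.
The bytes are already most-significant first: 0x6CFFAF.
0x6CFFAF = 7143343.

7143343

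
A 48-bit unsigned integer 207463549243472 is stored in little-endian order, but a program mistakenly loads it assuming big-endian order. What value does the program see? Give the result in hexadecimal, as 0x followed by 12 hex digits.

0x501028DFAFBC

207463549243472 in 48-bit hexadecimal is 0xBCAFDF281050.
Stored little-endian, the bytes at ascending addresses are 50 10 28 DF AF BC.
Read back as big-endian, the last byte is least significant, giving 0x501028DFAFBC.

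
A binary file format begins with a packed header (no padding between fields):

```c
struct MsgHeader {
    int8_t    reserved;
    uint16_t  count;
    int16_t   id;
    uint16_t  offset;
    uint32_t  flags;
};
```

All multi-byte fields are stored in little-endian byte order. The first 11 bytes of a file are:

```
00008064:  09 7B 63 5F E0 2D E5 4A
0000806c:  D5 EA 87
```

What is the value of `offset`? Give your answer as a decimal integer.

58669

`offset` follows `reserved` (1 B), `count` (2 B), `id` (2 B), so it starts at offset 1 + 2 + 2 = 5 and occupies 2 bytes.
Bytes at offsets 5..6: 2D E5.
In little-endian order the low byte comes first in memory.
Reassemble most-significant byte first: E5 2D → 0xE52D.
0xE52D = 58669.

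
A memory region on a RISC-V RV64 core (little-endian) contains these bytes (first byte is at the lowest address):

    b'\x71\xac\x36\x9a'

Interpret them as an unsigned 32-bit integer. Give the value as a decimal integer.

2587274353

In little-endian order the low byte comes first in memory.
Reassemble most-significant byte first: 9A 36 AC 71 → 0x9A36AC71.
0x9A36AC71 = 2587274353.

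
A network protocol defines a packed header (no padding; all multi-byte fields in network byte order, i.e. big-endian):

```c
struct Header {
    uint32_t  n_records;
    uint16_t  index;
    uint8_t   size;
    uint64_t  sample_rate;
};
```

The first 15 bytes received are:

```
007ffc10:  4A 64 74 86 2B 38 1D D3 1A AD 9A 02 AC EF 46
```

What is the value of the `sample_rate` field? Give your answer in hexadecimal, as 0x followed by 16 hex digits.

`sample_rate` follows `n_records` (4 B), `index` (2 B), `size` (1 B), so it starts at offset 4 + 2 + 1 = 7 and occupies 8 bytes.
Bytes at offsets 7..14: D3 1A AD 9A 02 AC EF 46.
In big-endian order the high byte comes first in memory.
The bytes are already most-significant first: 0xD31AAD9A02ACEF46.

0xD31AAD9A02ACEF46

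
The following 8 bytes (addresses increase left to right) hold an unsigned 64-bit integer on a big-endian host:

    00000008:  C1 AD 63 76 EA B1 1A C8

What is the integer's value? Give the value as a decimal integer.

13955920182685801160

In big-endian order the high byte comes first in memory.
The bytes are already most-significant first: 0xC1AD6376EAB11AC8.
0xC1AD6376EAB11AC8 = 13955920182685801160.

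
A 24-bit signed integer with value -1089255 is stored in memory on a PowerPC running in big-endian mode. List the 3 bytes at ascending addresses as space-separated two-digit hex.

EF 61 19

Two's complement of -1089255 in 24 bits: 1089255 = 0x109EE7; invert → 0xEF6118; add 1 → 0xEF6119.
Split into bytes (most-significant first): EF 61 19.
Big-endian: lowest address holds the most-significant byte.
So the memory order matches the most-significant-first order: EF 61 19.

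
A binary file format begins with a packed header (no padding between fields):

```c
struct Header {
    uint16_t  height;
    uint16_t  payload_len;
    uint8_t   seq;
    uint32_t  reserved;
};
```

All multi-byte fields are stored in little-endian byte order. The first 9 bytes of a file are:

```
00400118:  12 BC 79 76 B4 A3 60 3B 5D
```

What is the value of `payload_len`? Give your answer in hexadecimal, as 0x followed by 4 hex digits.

`payload_len` follows `height` (2 bytes), so it starts at byte offset 2 and occupies 2 bytes.
Bytes at offsets 2..3: 79 76.
Little-endian: lowest address holds the least-significant byte.
Reassemble most-significant byte first: 76 79 → 0x7679.

0x7679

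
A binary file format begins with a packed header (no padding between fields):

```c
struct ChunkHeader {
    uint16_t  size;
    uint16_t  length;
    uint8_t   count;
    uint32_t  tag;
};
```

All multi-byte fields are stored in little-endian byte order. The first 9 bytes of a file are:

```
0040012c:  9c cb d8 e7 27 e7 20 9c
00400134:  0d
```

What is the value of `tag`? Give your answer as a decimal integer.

228335847

`tag` follows `size` (2 B), `length` (2 B), `count` (1 B), so it starts at offset 2 + 2 + 1 = 5 and occupies 4 bytes.
Bytes at offsets 5..8: E7 20 9C 0D.
In little-endian order the low byte comes first in memory.
Reassemble most-significant byte first: 0D 9C 20 E7 → 0x0D9C20E7.
0x0D9C20E7 = 228335847.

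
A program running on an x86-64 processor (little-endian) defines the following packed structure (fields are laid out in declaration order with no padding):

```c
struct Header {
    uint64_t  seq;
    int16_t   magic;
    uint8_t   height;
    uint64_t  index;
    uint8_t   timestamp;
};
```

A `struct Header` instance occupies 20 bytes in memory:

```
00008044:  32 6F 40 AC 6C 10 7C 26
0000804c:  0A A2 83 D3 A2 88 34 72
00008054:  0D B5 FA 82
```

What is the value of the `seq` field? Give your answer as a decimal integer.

2773109529485799218

`seq` is the first field, at byte offset 0, occupying 8 bytes.
Bytes at offsets 0..7: 32 6F 40 AC 6C 10 7C 26.
Little-endian stores the least-significant byte at the lowest address.
Reassemble most-significant byte first: 26 7C 10 6C AC 40 6F 32 → 0x267C106CAC406F32.
0x267C106CAC406F32 = 2773109529485799218.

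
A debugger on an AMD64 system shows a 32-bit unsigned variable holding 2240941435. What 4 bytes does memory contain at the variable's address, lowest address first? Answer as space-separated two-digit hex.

7B 0D 92 85

2240941435 in hexadecimal, padded to 32 bits, is 0x85920D7B.
Split into bytes (most-significant first): 85 92 0D 7B.
In little-endian order the low byte comes first in memory.
So at ascending addresses the bytes are 7B 0D 92 85.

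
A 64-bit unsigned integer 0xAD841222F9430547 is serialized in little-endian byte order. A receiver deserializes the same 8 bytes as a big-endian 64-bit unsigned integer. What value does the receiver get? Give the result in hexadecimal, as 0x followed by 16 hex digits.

Stored little-endian, the bytes at ascending addresses are 47 05 43 F9 22 12 84 AD.
Read back as big-endian, the last byte is least significant, giving 0x470543F9221284AD.

0x470543F9221284AD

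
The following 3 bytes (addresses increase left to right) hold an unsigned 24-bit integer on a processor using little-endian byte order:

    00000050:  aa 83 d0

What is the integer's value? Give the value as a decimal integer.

In little-endian order the low byte comes first in memory.
Reassemble most-significant byte first: D0 83 AA → 0xD083AA.
0xD083AA = 13665194.

13665194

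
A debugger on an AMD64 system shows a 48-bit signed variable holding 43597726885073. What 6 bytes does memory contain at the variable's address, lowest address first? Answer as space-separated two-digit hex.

43597726885073 in hexadecimal, padded to 48 bits, is 0x27A6E30624D1.
Split into bytes (most-significant first): 27 A6 E3 06 24 D1.
Little-endian stores the least-significant byte at the lowest address.
So at ascending addresses the bytes are D1 24 06 E3 A6 27.

D1 24 06 E3 A6 27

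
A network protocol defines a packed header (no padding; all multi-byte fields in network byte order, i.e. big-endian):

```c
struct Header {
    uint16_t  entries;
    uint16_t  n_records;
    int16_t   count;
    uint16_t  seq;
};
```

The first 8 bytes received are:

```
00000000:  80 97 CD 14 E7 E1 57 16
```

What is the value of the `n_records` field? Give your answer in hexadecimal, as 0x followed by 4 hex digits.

`n_records` follows `entries` (2 bytes), so it starts at byte offset 2 and occupies 2 bytes.
Bytes at offsets 2..3: CD 14.
In big-endian order the high byte comes first in memory.
The bytes are already most-significant first: 0xCD14.

0xCD14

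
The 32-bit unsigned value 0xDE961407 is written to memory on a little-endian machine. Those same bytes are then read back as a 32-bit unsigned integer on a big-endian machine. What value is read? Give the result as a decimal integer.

118789854

Stored little-endian, the bytes at ascending addresses are 07 14 96 DE.
Read back as big-endian, the last byte is least significant, giving 0x071496DE.
0x071496DE = 118789854.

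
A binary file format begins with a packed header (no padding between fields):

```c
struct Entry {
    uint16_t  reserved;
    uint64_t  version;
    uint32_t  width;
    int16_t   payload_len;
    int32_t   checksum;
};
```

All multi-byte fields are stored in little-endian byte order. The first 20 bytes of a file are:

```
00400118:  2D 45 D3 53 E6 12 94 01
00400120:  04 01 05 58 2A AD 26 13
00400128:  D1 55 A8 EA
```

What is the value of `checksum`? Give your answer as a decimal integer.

`checksum` follows `reserved` (2 B), `version` (8 B), `width` (4 B), `payload_len` (2 B), so it starts at offset 2 + 8 + 4 + 2 = 16 and occupies 4 bytes.
Bytes at offsets 16..19: D1 55 A8 EA.
Little-endian: lowest address holds the least-significant byte.
Reassemble most-significant byte first: EA A8 55 D1 → 0xEAA855D1.
Top bit is set, so as a signed 32-bit value this is 0xEAA855D1 − 2^32 = -358066735.

-358066735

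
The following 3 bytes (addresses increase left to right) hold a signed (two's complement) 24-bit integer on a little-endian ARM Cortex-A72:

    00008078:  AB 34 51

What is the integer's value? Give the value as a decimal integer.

5321899

In little-endian order the low byte comes first in memory.
Reassemble most-significant byte first: 51 34 AB → 0x5134AB.
0x5134AB = 5321899.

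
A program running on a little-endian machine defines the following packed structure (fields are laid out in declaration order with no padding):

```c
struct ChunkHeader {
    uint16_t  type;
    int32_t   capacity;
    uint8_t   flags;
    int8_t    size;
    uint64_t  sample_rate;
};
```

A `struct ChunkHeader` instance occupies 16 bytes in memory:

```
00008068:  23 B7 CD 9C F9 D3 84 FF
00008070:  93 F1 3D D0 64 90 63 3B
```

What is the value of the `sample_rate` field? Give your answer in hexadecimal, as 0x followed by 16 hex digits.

`sample_rate` follows `type` (2 B), `capacity` (4 B), `flags` (1 B), `size` (1 B), so it starts at offset 2 + 4 + 1 + 1 = 8 and occupies 8 bytes.
Bytes at offsets 8..15: 93 F1 3D D0 64 90 63 3B.
In little-endian order the low byte comes first in memory.
Reassemble most-significant byte first: 3B 63 90 64 D0 3D F1 93 → 0x3B639064D03DF193.

0x3B639064D03DF193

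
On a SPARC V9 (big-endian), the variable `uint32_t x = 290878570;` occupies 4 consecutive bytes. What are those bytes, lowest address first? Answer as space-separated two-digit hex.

290878570 in hexadecimal, padded to 32 bits, is 0x1156746A.
Split into bytes (most-significant first): 11 56 74 6A.
Big-endian: lowest address holds the most-significant byte.
So the memory order matches the most-significant-first order: 11 56 74 6A.

11 56 74 6A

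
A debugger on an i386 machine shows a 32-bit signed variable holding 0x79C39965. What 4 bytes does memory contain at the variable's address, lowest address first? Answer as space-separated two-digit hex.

Split into bytes (most-significant first): 79 C3 99 65.
In little-endian order the low byte comes first in memory.
So at ascending addresses the bytes are 65 99 C3 79.

65 99 C3 79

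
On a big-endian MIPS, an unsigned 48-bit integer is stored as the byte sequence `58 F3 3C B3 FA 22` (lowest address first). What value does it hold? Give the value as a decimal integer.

97801718725154

In big-endian order the high byte comes first in memory.
The bytes are already most-significant first: 0x58F33CB3FA22.
0x58F33CB3FA22 = 97801718725154.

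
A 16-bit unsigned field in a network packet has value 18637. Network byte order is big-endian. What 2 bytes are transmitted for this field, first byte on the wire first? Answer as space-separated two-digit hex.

18637 in hexadecimal, padded to 16 bits, is 0x48CD.
Split into bytes (most-significant first): 48 CD.
Big-endian: lowest address holds the most-significant byte.
So the memory order matches the most-significant-first order: 48 CD.

48 CD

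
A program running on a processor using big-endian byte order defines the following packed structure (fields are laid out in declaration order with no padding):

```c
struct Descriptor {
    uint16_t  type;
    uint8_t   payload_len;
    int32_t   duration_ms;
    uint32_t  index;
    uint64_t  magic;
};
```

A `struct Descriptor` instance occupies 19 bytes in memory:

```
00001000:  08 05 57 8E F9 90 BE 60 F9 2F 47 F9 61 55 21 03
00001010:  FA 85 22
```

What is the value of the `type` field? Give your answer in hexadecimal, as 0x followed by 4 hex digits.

`type` is the first field, at byte offset 0, occupying 2 bytes.
Bytes at offsets 0..1: 08 05.
Big-endian: lowest address holds the most-significant byte.
The bytes are already most-significant first: 0x0805.

0x0805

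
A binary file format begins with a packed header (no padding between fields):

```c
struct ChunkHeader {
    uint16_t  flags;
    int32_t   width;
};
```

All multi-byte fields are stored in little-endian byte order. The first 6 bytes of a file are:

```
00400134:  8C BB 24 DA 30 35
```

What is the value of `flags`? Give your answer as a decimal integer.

`flags` is the first field, at byte offset 0, occupying 2 bytes.
Bytes at offsets 0..1: 8C BB.
In little-endian order the low byte comes first in memory.
Reassemble most-significant byte first: BB 8C → 0xBB8C.
0xBB8C = 48012.

48012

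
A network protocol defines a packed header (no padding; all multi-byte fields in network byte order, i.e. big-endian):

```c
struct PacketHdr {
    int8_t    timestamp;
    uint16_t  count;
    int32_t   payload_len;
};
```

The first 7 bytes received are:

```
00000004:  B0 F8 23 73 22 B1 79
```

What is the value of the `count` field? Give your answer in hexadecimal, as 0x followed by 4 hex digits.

0xF823

`count` follows `timestamp` (1 byte), so it starts at byte offset 1 and occupies 2 bytes.
Bytes at offsets 1..2: F8 23.
In big-endian order the high byte comes first in memory.
The bytes are already most-significant first: 0xF823.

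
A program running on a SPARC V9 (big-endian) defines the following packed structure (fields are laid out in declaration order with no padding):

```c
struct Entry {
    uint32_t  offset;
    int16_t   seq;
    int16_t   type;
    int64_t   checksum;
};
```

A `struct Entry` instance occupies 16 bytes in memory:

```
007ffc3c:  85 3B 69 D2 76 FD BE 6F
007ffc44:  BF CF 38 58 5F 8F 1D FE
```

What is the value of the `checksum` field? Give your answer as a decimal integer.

`checksum` follows `offset` (4 B), `seq` (2 B), `type` (2 B), so it starts at offset 4 + 2 + 2 = 8 and occupies 8 bytes.
Bytes at offsets 8..15: BF CF 38 58 5F 8F 1D FE.
In big-endian order the high byte comes first in memory.
The bytes are already most-significant first: 0xBFCF38585F8F1DFE.
Top bit is set, so as a signed 64-bit value this is 0xBFCF38585F8F1DFE − 2^64 = -4625416340074717698.

-4625416340074717698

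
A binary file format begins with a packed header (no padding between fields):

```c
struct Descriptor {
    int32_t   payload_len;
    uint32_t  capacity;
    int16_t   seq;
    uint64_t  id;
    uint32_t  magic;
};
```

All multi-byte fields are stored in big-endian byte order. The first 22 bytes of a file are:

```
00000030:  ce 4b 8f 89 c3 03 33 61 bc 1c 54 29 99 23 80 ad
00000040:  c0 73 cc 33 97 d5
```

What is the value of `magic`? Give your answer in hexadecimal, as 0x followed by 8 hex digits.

0xCC3397D5

`magic` follows `payload_len` (4 B), `capacity` (4 B), `seq` (2 B), `id` (8 B), so it starts at offset 4 + 4 + 2 + 8 = 18 and occupies 4 bytes.
Bytes at offsets 18..21: CC 33 97 D5.
In big-endian order the high byte comes first in memory.
The bytes are already most-significant first: 0xCC3397D5.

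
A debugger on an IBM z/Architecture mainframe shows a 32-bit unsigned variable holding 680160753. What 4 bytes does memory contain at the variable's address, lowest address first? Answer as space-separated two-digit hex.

680160753 in hexadecimal, padded to 32 bits, is 0x288A6DF1.
Split into bytes (most-significant first): 28 8A 6D F1.
Big-endian stores the most-significant byte at the lowest address.
So the memory order matches the most-significant-first order: 28 8A 6D F1.

28 8A 6D F1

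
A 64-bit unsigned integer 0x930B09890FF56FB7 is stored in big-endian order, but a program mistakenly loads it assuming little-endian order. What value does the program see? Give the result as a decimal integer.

Stored big-endian, the bytes at ascending addresses are 93 0B 09 89 0F F5 6F B7.
Read back as little-endian, the first byte is least significant, giving 0xB76FF50F89090B93.
0xB76FF50F89090B93 = 13218052878428081043.

13218052878428081043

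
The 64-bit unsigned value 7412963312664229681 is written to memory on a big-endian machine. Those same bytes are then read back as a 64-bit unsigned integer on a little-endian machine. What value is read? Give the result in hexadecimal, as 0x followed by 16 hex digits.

0x31B75A78DB22E066

7412963312664229681 in 64-bit hexadecimal is 0x66E022DB785AB731.
Stored big-endian, the bytes at ascending addresses are 66 E0 22 DB 78 5A B7 31.
Read back as little-endian, the first byte is least significant, giving 0x31B75A78DB22E066.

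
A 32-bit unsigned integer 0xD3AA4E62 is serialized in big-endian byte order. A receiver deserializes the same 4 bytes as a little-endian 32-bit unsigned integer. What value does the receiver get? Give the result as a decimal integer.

Stored big-endian, the bytes at ascending addresses are D3 AA 4E 62.
Read back as little-endian, the first byte is least significant, giving 0x624EAAD3.
0x624EAAD3 = 1649322707.

1649322707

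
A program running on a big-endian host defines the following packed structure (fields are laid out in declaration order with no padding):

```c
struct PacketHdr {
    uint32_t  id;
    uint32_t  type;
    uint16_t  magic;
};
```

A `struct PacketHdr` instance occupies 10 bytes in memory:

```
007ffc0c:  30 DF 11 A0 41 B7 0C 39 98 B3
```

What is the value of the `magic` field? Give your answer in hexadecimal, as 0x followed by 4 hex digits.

0x98B3

`magic` follows `id` (4 B), `type` (4 B), so it starts at offset 4 + 4 = 8 and occupies 2 bytes.
Bytes at offsets 8..9: 98 B3.
Big-endian: lowest address holds the most-significant byte.
The bytes are already most-significant first: 0x98B3.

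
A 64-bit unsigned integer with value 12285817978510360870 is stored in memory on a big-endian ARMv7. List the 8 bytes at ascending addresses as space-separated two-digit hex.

AA 7F FE 5B C0 37 C1 26

12285817978510360870 in hexadecimal, padded to 64 bits, is 0xAA7FFE5BC037C126.
Split into bytes (most-significant first): AA 7F FE 5B C0 37 C1 26.
Big-endian stores the most-significant byte at the lowest address.
So the memory order matches the most-significant-first order: AA 7F FE 5B C0 37 C1 26.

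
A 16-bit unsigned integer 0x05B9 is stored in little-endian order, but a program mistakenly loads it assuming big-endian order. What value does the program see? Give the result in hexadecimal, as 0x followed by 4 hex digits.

0xB905

Stored little-endian, the bytes at ascending addresses are B9 05.
Read back as big-endian, the last byte is least significant, giving 0xB905.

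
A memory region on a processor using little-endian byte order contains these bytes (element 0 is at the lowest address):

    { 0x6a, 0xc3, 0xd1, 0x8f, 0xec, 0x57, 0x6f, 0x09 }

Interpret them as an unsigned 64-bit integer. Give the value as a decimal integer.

In little-endian order the low byte comes first in memory.
Reassemble most-significant byte first: 09 6F 57 EC 8F D1 C3 6A → 0x096F57EC8FD1C36A.
0x096F57EC8FD1C36A = 679858742293021546.

679858742293021546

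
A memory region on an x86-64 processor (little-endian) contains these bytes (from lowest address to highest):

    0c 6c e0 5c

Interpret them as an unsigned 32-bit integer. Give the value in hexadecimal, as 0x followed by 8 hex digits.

0x5CE06C0C

Little-endian: lowest address holds the least-significant byte.
Reassemble most-significant byte first: 5C E0 6C 0C → 0x5CE06C0C.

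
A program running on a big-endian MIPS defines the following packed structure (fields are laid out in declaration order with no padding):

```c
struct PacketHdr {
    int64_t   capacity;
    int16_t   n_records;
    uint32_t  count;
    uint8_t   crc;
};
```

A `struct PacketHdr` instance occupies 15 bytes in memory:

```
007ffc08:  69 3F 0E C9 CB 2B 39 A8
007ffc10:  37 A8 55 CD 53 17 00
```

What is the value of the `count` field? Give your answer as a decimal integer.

1439519511

`count` follows `capacity` (8 B), `n_records` (2 B), so it starts at offset 8 + 2 = 10 and occupies 4 bytes.
Bytes at offsets 10..13: 55 CD 53 17.
Big-endian: lowest address holds the most-significant byte.
The bytes are already most-significant first: 0x55CD5317.
0x55CD5317 = 1439519511.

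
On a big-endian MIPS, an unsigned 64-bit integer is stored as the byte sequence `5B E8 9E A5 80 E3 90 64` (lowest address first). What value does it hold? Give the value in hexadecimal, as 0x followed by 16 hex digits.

0x5BE89EA580E39064

Big-endian: lowest address holds the most-significant byte.
The bytes are already most-significant first: 0x5BE89EA580E39064.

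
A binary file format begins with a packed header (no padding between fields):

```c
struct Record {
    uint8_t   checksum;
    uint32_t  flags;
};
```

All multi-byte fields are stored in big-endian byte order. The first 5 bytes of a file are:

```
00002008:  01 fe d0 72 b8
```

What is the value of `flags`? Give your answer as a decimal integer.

4275073720

`flags` follows `checksum` (1 byte), so it starts at byte offset 1 and occupies 4 bytes.
Bytes at offsets 1..4: FE D0 72 B8.
In big-endian order the high byte comes first in memory.
The bytes are already most-significant first: 0xFED072B8.
0xFED072B8 = 4275073720.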